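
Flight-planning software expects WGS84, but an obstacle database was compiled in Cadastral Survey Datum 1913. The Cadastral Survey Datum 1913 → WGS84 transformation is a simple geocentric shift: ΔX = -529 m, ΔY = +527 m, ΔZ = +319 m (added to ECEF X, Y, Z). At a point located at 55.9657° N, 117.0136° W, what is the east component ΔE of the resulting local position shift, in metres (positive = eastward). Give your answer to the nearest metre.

At φ = 55.9657°, λ = -117.0136°: sin φ = 0.828703, cos φ = 0.559689, sin λ = -0.890899, cos λ = -0.454202.
ΔE = −sin λ·ΔX + cos λ·ΔY = −(-0.890899)·(-529) + (-0.454202)·(527) = -710.65 m.

ΔE = -711 m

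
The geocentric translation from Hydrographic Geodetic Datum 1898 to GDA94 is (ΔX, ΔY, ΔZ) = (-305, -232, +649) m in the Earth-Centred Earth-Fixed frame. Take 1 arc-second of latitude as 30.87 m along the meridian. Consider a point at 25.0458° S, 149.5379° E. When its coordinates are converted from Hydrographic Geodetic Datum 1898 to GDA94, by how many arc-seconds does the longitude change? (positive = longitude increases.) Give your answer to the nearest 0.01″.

sin φ = -0.423343, cos φ = 0.905970, sin λ = 0.506968, cos λ = -0.861965.
East component: ΔE = −sin λ·ΔX + cos λ·ΔY = −(0.506968)(-305) + (-0.861965)(-232) = 354.60 m.
1° of latitude spans 3600 × 30.87 = 111132 m; at latitude φ, 1° of longitude spans that × cos φ = 100682.2 m, so Δλ = 354.60 / 100682.2 × 3600 = 12.679″.

Δλ = 12.68″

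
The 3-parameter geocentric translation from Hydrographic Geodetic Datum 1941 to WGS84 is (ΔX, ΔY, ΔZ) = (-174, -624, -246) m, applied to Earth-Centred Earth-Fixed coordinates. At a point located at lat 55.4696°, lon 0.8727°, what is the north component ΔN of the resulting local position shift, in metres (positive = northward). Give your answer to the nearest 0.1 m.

ΔN = 11.7 m

At φ = 55.4696°, λ = 0.8727°: sin φ = 0.823826, cos φ = 0.566843, sin λ = 0.015231, cos λ = 0.999884.
ΔN = −sin φ cos λ·ΔX − sin φ sin λ·ΔY + cos φ·ΔZ = −(0.823826)(0.999884)(-174) − (0.823826)(0.015231)(-624) + (0.566843)(-246) = 11.72 m.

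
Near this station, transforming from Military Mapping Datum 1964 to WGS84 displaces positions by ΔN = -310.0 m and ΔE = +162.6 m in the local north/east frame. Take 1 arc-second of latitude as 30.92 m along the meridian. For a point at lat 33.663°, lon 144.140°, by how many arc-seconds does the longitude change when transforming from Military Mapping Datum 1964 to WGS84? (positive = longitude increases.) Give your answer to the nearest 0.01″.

At latitude 33.663°, cos φ = 0.832312.
1″ of longitude at this latitude = 30.92 × cos φ = 25.7351 m, so Δλ = 162.6 / 25.7351 = 6.318″.

Δλ = 6.32″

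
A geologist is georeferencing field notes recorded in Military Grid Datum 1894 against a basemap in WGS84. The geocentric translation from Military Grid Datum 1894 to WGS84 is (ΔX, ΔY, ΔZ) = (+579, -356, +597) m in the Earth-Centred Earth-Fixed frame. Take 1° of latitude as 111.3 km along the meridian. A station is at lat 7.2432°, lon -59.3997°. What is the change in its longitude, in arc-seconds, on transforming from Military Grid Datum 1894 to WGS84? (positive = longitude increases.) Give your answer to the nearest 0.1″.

Δλ = 10.3″

sin φ = 0.126081, cos φ = 0.992020, sin λ = -0.860739, cos λ = 0.509046.
East component: ΔE = −sin λ·ΔX + cos λ·ΔY = −(-0.860739)(579) + (0.509046)(-356) = 317.15 m.
1° of latitude spans 111300 m; at latitude φ, 1° of longitude spans that × cos φ = 110411.8 m, so Δλ = 317.15 / 110411.8 × 3600 = 10.341″.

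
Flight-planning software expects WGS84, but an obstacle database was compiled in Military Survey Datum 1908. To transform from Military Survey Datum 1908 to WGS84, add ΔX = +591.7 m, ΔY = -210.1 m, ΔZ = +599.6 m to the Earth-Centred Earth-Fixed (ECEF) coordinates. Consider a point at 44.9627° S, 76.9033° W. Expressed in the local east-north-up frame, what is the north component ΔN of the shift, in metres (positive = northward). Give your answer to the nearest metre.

ΔN = 664 m

At φ = -44.9627°, λ = -76.9033°: sin φ = -0.706646, cos φ = 0.707567, sin λ = -0.973989, cos λ = 0.226595.
ΔN = −sin φ cos λ·ΔX − sin φ sin λ·ΔY + cos φ·ΔZ = −(-0.706646)(0.226595)(591.7) − (-0.706646)(-0.973989)(-210.1) + (0.707567)(599.6) = 663.61 m.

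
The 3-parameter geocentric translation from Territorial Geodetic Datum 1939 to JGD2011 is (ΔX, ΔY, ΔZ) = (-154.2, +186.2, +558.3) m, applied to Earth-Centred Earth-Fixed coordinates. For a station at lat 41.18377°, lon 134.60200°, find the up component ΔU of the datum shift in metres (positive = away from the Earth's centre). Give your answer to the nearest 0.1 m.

At φ = 41.18377°, λ = 134.60200°: sin φ = 0.658476, cos φ = 0.752601, sin λ = 0.712002, cos λ = -0.702178.
ΔU = cos φ cos λ·ΔX + cos φ sin λ·ΔY + sin φ·ΔZ = (0.752601)(-0.702178)(-154.2) + (0.752601)(0.712002)(186.2) + (0.658476)(558.3) = 548.89 m.

ΔU = 548.9 m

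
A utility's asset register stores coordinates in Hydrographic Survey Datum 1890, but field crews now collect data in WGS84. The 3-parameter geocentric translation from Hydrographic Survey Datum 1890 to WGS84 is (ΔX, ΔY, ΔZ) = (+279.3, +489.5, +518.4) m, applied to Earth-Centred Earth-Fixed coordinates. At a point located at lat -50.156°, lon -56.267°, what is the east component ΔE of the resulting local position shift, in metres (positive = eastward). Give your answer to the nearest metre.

ΔE = 504 m

The local east axis at (φ, λ) is (−sin λ, cos λ, 0), so ΔE = −sin(-56.267°)·279.3 + cos(-56.267°)·489.5 = 504.11 m.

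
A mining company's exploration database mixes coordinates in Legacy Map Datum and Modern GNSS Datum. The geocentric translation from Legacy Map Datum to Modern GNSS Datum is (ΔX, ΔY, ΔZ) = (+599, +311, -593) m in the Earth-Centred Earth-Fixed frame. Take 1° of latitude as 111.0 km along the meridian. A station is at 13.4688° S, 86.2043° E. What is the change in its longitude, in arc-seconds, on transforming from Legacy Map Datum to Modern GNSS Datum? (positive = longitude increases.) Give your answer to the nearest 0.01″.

Δλ = -19.25″

sin φ = -0.232916, cos φ = 0.972497, sin λ = 0.997806, cos λ = 0.066199.
East component: ΔE = −sin λ·ΔX + cos λ·ΔY = −(0.997806)(599) + (0.066199)(311) = -577.10 m.
1° of latitude spans 111000 m; at latitude φ, 1° of longitude spans that × cos φ = 107947.2 m, so Δλ = -577.10 / 107947.2 × 3600 = -19.246″.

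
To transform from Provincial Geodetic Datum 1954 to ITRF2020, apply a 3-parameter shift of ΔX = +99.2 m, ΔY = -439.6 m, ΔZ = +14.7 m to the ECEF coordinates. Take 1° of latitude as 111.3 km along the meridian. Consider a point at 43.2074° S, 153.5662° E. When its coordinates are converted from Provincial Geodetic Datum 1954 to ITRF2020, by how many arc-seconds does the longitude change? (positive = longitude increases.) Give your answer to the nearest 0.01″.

sin φ = -0.684641, cos φ = 0.728880, sin λ = 0.445164, cos λ = -0.895449.
East component: ΔE = −sin λ·ΔX + cos λ·ΔY = −(0.445164)(99.2) + (-0.895449)(-439.6) = 349.48 m.
1° of latitude spans 111300 m; at latitude φ, 1° of longitude spans that × cos φ = 81124.4 m, so Δλ = 349.48 / 81124.4 × 3600 = 15.509″.

Δλ = 15.51″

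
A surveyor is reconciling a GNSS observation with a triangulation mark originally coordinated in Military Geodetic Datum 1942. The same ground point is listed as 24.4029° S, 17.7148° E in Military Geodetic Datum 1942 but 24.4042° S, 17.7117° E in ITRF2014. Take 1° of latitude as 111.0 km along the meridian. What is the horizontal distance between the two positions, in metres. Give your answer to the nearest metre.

Δφ = -24.4042° − -24.4029° = -0.0013°; Δλ = 17.7117° − 17.7148° = -0.0031°.
ΔN = Δφ × 111000 = -144.3 m; ΔE = Δλ × 111000 × cos(-24.4029°) = -0.0031 × 111000 × 0.910663 = -313.4 m.
Distance = √(ΔE² + ΔN²) = √((-313.4)² + (-144.3)²) = 345.0 m.

345 m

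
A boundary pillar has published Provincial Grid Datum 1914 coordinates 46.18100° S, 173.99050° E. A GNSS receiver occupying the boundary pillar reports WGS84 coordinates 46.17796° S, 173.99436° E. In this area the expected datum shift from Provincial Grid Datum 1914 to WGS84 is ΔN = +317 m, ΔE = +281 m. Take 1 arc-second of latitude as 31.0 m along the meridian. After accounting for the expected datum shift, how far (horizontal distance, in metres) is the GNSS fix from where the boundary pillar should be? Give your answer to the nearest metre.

28 m

Observed coordinate differences: Δφ = +0.00304°, Δλ = +0.00386°.
Converting to metres (1° lat = 111600 m, cos φ = 0.692382): observed ΔN = 339.3 m, observed ΔE = 298.3 m.
Subtracting the expected shift leaves a residual of 339.3 − (317) = 22.3 m north and 298.3 − (281) = 17.3 m east.
Residual distance = √(22.3² + 17.3²) = 28.2 m.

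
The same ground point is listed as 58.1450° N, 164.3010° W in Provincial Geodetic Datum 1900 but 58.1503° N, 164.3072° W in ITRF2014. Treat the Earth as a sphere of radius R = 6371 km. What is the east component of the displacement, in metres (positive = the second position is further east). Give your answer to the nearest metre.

Δφ = 58.1503° − 58.1450° = +0.0053°; Δλ = -164.3072° − -164.3010° = -0.0062°.
1° along a meridian = πR/180 = 111195 m.
ΔN = Δφ × 111195 = 589.3 m; ΔE = Δλ × 111195 × cos(58.1450°) = -0.0062 × 111195 × 0.527771 = -363.9 m.

ΔE = -364 m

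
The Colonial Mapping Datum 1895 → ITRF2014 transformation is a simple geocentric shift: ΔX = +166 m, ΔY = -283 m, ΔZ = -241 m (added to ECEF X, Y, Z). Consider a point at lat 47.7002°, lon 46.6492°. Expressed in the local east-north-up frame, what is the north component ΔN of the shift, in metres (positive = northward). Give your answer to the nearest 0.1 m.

ΔN = -94.3 m

The local north axis is (−sin φ cos λ, −sin φ sin λ, cos φ), giving ΔN = -84.283 + 152.207 − 162.195 = -94.27 m.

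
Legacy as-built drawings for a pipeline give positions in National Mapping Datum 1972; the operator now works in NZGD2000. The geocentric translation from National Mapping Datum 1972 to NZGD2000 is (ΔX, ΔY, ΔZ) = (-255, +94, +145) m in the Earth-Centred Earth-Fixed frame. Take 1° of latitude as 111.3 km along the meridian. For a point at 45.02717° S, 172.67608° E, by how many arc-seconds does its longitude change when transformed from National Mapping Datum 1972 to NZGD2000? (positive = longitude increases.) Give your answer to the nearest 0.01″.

Δλ = -2.78″

sin φ = -0.707442, cos φ = 0.706771, sin λ = 0.127479, cos λ = -0.991841.
East component: ΔE = −sin λ·ΔX + cos λ·ΔY = −(0.127479)(-255) + (-0.991841)(94) = -60.73 m.
1° of latitude spans 111300 m; at latitude φ, 1° of longitude spans that × cos φ = 78663.7 m, so Δλ = -60.73 / 78663.7 × 3600 = -2.779″.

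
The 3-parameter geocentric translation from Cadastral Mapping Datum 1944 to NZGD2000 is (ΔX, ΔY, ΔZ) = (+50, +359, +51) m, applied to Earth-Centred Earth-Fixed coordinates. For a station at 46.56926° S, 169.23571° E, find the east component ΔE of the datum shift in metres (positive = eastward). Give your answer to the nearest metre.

The local east axis at (φ, λ) is (−sin λ, cos λ, 0), so ΔE = −sin(169.23571°)·50 + cos(169.23571°)·359 = -362.02 m.

ΔE = -362 m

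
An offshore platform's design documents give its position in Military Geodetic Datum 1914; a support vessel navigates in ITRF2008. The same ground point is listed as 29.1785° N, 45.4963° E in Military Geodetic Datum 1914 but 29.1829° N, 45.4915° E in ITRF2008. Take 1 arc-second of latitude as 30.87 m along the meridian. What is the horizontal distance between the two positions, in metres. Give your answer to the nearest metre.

Δφ = 29.1829° − 29.1785° = +0.0044°; Δλ = 45.4915° − 45.4963° = -0.0048°.
1° of latitude = 3600 × 30.87 = 111132 m.
ΔN = Δφ × 111132 = 489.0 m; ΔE = Δλ × 111132 × cos(29.1785°) = -0.0048 × 111132 × 0.873105 = -465.7 m.
Distance = √(ΔE² + ΔN²) = √((-465.7)² + 489.0²) = 675.3 m.

675 m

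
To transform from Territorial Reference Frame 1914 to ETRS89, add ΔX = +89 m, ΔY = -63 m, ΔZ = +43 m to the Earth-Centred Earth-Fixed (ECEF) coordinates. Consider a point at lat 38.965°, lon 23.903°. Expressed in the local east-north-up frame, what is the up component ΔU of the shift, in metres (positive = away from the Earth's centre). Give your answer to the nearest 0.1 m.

ΔU = 70.5 m

The local up (radial) axis is (cos φ cos λ, cos φ sin λ, sin φ), giving ΔU = 63.265 − 19.848 + 27.040 = 70.46 m.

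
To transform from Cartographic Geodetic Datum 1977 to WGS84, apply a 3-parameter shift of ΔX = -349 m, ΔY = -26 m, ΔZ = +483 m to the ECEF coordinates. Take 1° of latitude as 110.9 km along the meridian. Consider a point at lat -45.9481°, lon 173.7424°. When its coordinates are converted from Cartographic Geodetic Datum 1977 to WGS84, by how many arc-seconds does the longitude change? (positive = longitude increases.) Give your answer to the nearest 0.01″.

Δλ = 2.98″

sin φ = -0.718710, cos φ = 0.695310, sin λ = 0.108999, cos λ = -0.994042.
East component: ΔE = −sin λ·ΔX + cos λ·ΔY = −(0.108999)(-349) + (-0.994042)(-26) = 63.89 m.
1° of latitude spans 110900 m; at latitude φ, 1° of longitude spans that × cos φ = 77109.8 m, so Δλ = 63.89 / 77109.8 × 3600 = 2.983″.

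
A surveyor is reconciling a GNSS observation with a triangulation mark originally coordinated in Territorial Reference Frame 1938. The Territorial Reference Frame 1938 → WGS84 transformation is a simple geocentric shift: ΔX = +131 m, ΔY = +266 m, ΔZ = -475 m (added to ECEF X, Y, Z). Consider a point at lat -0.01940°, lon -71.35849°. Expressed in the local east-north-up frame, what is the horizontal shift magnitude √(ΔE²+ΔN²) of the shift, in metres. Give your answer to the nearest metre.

The local east axis at (φ, λ) is (−sin λ, cos λ, 0), so ΔE = −sin(-71.35849°)·131 + cos(-71.35849°)·266 = 209.15 m.
The local north axis is (−sin φ cos λ, −sin φ sin λ, cos φ), giving ΔN = 0.014 − 0.085 − 475.000 = -475.07 m.
Horizontal magnitude = √(ΔE² + ΔN²) = √(209.15² + (-475.07)²) = 519.07 m.

519 m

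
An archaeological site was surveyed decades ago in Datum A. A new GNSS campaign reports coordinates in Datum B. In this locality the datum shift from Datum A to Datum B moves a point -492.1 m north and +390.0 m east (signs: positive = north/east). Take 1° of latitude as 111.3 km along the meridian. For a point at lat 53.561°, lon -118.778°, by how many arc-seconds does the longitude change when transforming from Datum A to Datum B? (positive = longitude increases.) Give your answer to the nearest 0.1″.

Δλ = 21.2″

At latitude 53.561°, cos φ = 0.593967.
1° of longitude at this latitude = 111.3 × cos φ = 66.11 km, so Δλ = 390.0 / 66108.5 = 0.0058994° = 21.238″.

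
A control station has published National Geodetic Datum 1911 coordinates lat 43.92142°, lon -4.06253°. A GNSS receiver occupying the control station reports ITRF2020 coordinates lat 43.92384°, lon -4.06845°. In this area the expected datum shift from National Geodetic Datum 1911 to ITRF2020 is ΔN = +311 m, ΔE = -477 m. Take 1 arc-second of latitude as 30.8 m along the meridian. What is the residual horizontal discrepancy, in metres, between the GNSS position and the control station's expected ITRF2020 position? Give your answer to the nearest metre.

43 m

Observed coordinate differences: Δφ = +0.00242°, Δλ = -0.00592°.
Converting to metres (1° lat = 110880 m, cos φ = 0.720292): observed ΔN = 268.3 m, observed ΔE = -472.8 m.
Subtracting the expected shift leaves a residual of 268.3 − (311) = -42.7 m north and -472.8 − (-477) = 4.2 m east.
Residual distance = √((-42.7)² + 4.2²) = 42.9 m.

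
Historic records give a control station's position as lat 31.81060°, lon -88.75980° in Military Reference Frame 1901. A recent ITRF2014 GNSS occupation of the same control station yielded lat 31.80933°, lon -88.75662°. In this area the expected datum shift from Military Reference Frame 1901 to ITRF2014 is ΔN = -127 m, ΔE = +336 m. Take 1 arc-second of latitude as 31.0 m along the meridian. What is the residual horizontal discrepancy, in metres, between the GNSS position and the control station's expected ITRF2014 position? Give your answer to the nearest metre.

37 m

Observed coordinate differences: Δφ = -0.00127°, Δλ = +0.00318°.
Converting to metres (1° lat = 111600 m, cos φ = 0.849795): observed ΔN = -141.7 m, observed ΔE = 301.6 m.
Subtracting the expected shift leaves a residual of -141.7 − (-127) = -14.7 m north and 301.6 − (336) = -34.4 m east.
Residual distance = √((-14.7)² + (-34.4)²) = 37.4 m.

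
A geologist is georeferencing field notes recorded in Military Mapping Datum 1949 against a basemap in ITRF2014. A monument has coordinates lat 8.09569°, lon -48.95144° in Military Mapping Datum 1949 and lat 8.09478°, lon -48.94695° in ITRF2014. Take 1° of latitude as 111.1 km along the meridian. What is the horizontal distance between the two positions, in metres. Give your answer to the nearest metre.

Δφ = 8.09478° − 8.09569° = -0.00091°; Δλ = -48.94695° − -48.95144° = +0.00449°.
ΔN = Δφ × 111100 = -101.1 m; ΔE = Δλ × 111100 × cos(8.09569°) = +0.00449 × 111100 × 0.990034 = 493.9 m.
Distance = √(ΔE² + ΔN²) = √(493.9² + (-101.1)²) = 504.1 m.

504 m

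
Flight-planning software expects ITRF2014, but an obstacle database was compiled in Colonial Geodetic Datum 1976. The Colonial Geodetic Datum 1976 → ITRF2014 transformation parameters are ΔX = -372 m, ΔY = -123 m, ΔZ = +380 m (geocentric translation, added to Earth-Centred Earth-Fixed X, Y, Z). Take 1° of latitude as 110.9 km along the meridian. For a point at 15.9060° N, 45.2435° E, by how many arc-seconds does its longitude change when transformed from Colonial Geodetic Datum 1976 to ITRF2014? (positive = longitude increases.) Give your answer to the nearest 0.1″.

Δλ = 6.0″

sin φ = 0.274060, cos φ = 0.961713, sin λ = 0.710106, cos λ = 0.704095.
East component: ΔE = −sin λ·ΔX + cos λ·ΔY = −(0.710106)(-372) + (0.704095)(-123) = 177.56 m.
1° of latitude spans 110900 m; at latitude φ, 1° of longitude spans that × cos φ = 106653.9 m, so Δλ = 177.56 / 106653.9 × 3600 = 5.993″.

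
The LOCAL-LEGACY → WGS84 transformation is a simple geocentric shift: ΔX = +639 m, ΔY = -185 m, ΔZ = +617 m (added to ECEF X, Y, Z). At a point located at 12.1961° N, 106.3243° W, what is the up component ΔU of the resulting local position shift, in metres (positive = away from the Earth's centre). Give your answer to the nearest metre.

The local up (radial) axis is (cos φ cos λ, cos φ sin λ, sin φ), giving ΔU = -175.552 + 173.535 + 130.346 = 128.33 m.

ΔU = 128 m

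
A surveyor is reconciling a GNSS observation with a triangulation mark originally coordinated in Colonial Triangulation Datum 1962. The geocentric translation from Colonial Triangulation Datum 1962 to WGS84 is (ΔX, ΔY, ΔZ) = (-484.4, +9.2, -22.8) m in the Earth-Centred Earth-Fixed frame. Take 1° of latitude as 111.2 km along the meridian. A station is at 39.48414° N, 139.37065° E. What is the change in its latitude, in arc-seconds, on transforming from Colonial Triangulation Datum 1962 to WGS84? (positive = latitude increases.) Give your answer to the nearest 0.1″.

sin φ = 0.635865, cos φ = 0.771801, sin λ = 0.651163, cos λ = -0.758938.
North component: ΔN = −sin φ cos λ·ΔX − sin φ sin λ·ΔY + cos φ·ΔZ = −(0.635865)(-0.758938)(-484.4) − (0.635865)(0.651163)(9.2) + (0.771801)(-22.8) = -255.17 m.
1° of latitude spans 111200 m, so Δφ = -255.17 / 111200 × 3600 = -8.261″.

Δφ = -8.3″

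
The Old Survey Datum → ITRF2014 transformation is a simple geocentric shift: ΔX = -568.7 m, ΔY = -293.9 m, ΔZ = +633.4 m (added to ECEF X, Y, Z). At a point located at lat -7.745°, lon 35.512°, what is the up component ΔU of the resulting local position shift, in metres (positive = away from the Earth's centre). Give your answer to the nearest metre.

At φ = -7.745°, λ = 35.512°: sin φ = -0.134764, cos φ = 0.990878, sin λ = 0.580873, cos λ = 0.813994.
ΔU = cos φ cos λ·ΔX + cos φ sin λ·ΔY + sin φ·ΔZ = (0.990878)(0.813994)(-568.7) + (0.990878)(0.580873)(-293.9) + (-0.134764)(633.4) = -713.22 m.

ΔU = -713 m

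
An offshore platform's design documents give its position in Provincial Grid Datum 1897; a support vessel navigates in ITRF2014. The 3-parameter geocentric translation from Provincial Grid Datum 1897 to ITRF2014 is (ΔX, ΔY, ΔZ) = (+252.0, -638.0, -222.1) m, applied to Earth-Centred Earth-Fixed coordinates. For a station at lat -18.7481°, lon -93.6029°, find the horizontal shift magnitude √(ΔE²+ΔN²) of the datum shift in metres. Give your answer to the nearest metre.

292 m

At φ = -18.7481°, λ = -93.6029°: sin φ = -0.321408, cos φ = 0.946941, sin λ = -0.998024, cos λ = -0.062841.
ΔE = −sin λ·ΔX + cos λ·ΔY = −(-0.998024)·(252.0) + (-0.062841)·(-638.0) = 291.59 m.
ΔN = −sin φ cos λ·ΔX − sin φ sin λ·ΔY + cos φ·ΔZ = −(-0.321408)(-0.062841)(252.0) − (-0.321408)(-0.998024)(-638.0) + (0.946941)(-222.1) = -10.75 m.
Horizontal magnitude = √(ΔE² + ΔN²) = √(291.59² + (-10.75)²) = 291.79 m.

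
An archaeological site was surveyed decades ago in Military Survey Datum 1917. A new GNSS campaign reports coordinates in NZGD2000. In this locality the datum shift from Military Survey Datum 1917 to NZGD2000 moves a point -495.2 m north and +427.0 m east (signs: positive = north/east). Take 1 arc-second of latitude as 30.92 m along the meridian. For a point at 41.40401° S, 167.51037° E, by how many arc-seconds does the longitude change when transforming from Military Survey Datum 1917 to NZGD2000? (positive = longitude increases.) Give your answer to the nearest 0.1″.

At latitude -41.40401°, cos φ = 0.750065.
1″ of longitude at this latitude = 30.92 × cos φ = 23.1920 m, so Δλ = 427.0 / 23.1920 = 18.412″.

Δλ = 18.4″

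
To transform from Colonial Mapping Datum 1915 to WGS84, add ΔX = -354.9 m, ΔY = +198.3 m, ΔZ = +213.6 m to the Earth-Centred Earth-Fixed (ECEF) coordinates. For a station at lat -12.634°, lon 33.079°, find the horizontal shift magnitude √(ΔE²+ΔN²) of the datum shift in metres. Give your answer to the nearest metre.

397 m

At φ = -12.634°, λ = 33.079°: sin φ = -0.218722, cos φ = 0.975787, sin λ = 0.545795, cos λ = 0.837919.
ΔE = −sin λ·ΔX + cos λ·ΔY = −(0.545795)·(-354.9) + (0.837919)·(198.3) = 359.86 m.
ΔN = −sin φ cos λ·ΔX − sin φ sin λ·ΔY + cos φ·ΔZ = −(-0.218722)(0.837919)(-354.9) − (-0.218722)(0.545795)(198.3) + (0.975787)(213.6) = 167.06 m.
Horizontal magnitude = √(ΔE² + ΔN²) = √(359.86² + 167.06²) = 396.75 m.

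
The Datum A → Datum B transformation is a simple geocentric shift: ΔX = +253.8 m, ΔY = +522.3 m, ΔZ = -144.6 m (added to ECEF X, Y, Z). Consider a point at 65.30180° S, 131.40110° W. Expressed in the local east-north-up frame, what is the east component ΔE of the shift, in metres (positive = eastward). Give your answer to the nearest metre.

At φ = -65.30180°, λ = -131.40110°: sin φ = -0.908521, cos φ = 0.417839, sin λ = -0.750098, cos λ = -0.661326.
ΔE = −sin λ·ΔX + cos λ·ΔY = −(-0.750098)·(253.8) + (-0.661326)·(522.3) = -155.04 m.

ΔE = -155 m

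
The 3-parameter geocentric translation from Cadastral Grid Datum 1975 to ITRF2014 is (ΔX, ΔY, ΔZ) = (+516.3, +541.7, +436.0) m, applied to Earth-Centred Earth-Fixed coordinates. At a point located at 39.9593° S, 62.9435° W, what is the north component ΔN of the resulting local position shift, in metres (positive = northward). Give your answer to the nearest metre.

ΔN = 175 m

At φ = -39.9593°, λ = -62.9435°: sin φ = -0.642243, cos φ = 0.766501, sin λ = -0.890558, cos λ = 0.454869.
ΔN = −sin φ cos λ·ΔX − sin φ sin λ·ΔY + cos φ·ΔZ = −(-0.642243)(0.454869)(516.3) − (-0.642243)(-0.890558)(541.7) + (0.766501)(436.0) = 175.20 m.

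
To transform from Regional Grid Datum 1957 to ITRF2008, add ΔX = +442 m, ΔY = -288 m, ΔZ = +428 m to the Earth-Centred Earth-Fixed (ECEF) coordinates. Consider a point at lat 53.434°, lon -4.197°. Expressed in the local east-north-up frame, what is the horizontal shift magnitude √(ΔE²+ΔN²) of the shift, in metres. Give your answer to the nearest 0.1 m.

At φ = 53.434°, λ = -4.197°: sin φ = 0.803171, cos φ = 0.595748, sin λ = -0.073186, cos λ = 0.997318.
ΔE = −sin λ·ΔX + cos λ·ΔY = −(-0.073186)·(442) + (0.997318)·(-288) = -254.88 m.
ΔN = −sin φ cos λ·ΔX − sin φ sin λ·ΔY + cos φ·ΔZ = −(0.803171)(0.997318)(442) − (0.803171)(-0.073186)(-288) + (0.595748)(428) = -116.00 m.
Horizontal magnitude = √(ΔE² + ΔN²) = √((-254.88)² + (-116.00)²) = 280.03 m.

280.0 m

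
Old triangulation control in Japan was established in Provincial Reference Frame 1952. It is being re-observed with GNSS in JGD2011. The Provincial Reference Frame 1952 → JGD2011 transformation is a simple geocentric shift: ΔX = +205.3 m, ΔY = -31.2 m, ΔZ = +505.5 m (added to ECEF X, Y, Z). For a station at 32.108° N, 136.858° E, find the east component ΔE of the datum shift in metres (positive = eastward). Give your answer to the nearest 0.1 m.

At φ = 32.108°, λ = 136.858°: sin φ = 0.531517, cos φ = 0.847048, sin λ = 0.683809, cos λ = -0.729661.
ΔE = −sin λ·ΔX + cos λ·ΔY = −(0.683809)·(205.3) + (-0.729661)·(-31.2) = -117.62 m.

ΔE = -117.6 m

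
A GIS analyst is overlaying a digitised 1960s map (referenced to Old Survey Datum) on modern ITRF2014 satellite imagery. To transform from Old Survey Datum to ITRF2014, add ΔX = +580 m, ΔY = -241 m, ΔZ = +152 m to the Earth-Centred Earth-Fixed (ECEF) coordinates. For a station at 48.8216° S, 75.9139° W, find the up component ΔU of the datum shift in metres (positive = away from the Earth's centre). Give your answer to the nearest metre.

At φ = -48.8216°, λ = -75.9139°: sin φ = -0.752663, cos φ = 0.658406, sin λ = -0.969931, cos λ = 0.243380.
ΔU = cos φ cos λ·ΔX + cos φ sin λ·ΔY + sin φ·ΔZ = (0.658406)(0.243380)(580) + (0.658406)(-0.969931)(-241) + (-0.752663)(152) = 132.44 m.

ΔU = 132 m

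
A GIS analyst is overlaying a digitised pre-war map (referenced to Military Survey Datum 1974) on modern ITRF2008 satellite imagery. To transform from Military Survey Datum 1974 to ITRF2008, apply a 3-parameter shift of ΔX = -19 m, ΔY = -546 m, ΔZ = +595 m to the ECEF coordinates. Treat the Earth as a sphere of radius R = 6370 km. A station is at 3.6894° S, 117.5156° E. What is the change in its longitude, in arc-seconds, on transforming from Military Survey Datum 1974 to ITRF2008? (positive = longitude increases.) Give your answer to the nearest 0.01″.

sin φ = -0.064348, cos φ = 0.997928, sin λ = 0.886885, cos λ = -0.461990.
East component: ΔE = −sin λ·ΔX + cos λ·ΔY = −(0.886885)(-19) + (-0.461990)(-546) = 269.10 m.
1° of latitude spans πR/180 = 111177 m; at latitude φ, 1° of longitude spans that × cos φ = 110947.1 m, so Δλ = 269.10 / 110947.1 × 3600 = 8.732″.

Δλ = 8.73″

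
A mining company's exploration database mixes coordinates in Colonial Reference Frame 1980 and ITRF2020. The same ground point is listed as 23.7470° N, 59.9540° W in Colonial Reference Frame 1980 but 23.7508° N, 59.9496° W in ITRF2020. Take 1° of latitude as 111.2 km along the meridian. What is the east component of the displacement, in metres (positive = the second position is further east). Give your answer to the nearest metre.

Δφ = 23.7508° − 23.7470° = +0.0038°; Δλ = -59.9496° − -59.9540° = +0.0044°.
ΔN = Δφ × 111200 = 422.6 m; ΔE = Δλ × 111200 × cos(23.7470°) = +0.0044 × 111200 × 0.915333 = 447.9 m.

ΔE = 448 m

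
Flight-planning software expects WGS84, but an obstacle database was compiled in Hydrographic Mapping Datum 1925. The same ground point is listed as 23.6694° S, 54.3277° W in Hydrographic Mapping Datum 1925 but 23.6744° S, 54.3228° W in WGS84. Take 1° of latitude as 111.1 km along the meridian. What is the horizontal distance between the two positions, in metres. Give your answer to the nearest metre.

Δφ = -23.6744° − -23.6694° = -0.0050°; Δλ = -54.3228° − -54.3277° = +0.0049°.
ΔN = Δφ × 111100 = -555.5 m; ΔE = Δλ × 111100 × cos(-23.6694°) = +0.0049 × 111100 × 0.915877 = 498.6 m.
Distance = √(ΔE² + ΔN²) = √(498.6² + (-555.5)²) = 746.4 m.

746 m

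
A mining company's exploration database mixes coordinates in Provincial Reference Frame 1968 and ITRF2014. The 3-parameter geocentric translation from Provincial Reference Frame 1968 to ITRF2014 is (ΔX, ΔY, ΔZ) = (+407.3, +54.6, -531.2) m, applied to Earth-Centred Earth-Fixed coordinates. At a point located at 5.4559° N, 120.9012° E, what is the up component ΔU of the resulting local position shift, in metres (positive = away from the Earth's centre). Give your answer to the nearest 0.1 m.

ΔU = -212.1 m

The local up (radial) axis is (cos φ cos λ, cos φ sin λ, sin φ), giving ΔU = -208.225 + 46.638 − 50.506 = -212.09 m.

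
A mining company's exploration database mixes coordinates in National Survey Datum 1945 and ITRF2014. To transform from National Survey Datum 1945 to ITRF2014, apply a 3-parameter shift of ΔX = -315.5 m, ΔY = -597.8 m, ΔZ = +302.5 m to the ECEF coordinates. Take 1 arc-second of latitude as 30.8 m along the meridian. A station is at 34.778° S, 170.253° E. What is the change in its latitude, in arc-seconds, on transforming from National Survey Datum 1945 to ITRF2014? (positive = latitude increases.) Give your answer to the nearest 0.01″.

Δφ = 11.95″

sin φ = -0.570398, cos φ = 0.821368, sin λ = 0.169298, cos λ = -0.985565.
North component: ΔN = −sin φ cos λ·ΔX − sin φ sin λ·ΔY + cos φ·ΔZ = −(-0.570398)(-0.985565)(-315.5) − (-0.570398)(0.169298)(-597.8) + (0.821368)(302.5) = 368.10 m.
1° of latitude spans 3600 × 30.80 = 110880 m, so Δφ = 368.10 / 110880 × 3600 = 11.951″.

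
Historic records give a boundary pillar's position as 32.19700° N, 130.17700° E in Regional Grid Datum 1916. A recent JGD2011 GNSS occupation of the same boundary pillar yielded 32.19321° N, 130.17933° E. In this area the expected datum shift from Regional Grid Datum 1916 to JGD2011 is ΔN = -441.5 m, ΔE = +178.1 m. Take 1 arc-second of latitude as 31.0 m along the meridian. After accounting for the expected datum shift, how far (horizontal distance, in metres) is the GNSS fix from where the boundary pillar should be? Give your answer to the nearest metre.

46 m

Observed coordinate differences: Δφ = -0.00379°, Δλ = +0.00233°.
Converting to metres (1° lat = 111600 m, cos φ = 0.846221): observed ΔN = -423.0 m, observed ΔE = 220.0 m.
Subtracting the expected shift leaves a residual of -423.0 − (-441.5) = 18.5 m north and 220.0 − (178.1) = 41.9 m east.
Residual distance = √(18.5² + 41.9²) = 45.9 m.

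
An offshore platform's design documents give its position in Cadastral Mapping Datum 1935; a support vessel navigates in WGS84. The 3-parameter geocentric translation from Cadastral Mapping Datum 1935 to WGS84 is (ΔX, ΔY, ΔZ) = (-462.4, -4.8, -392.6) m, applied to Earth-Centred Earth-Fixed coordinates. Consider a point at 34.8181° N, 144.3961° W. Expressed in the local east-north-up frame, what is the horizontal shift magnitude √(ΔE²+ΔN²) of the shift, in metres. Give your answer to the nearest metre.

At φ = 34.8181°, λ = -144.3961°: sin φ = 0.570973, cos φ = 0.820969, sin λ = -0.582178, cos λ = -0.813061.
ΔE = −sin λ·ΔX + cos λ·ΔY = −(-0.582178)·(-462.4) + (-0.813061)·(-4.8) = -265.30 m.
ΔN = −sin φ cos λ·ΔX − sin φ sin λ·ΔY + cos φ·ΔZ = −(0.570973)(-0.813061)(-462.4) − (0.570973)(-0.582178)(-4.8) + (0.820969)(-392.6) = -538.57 m.
Horizontal magnitude = √(ΔE² + ΔN²) = √((-265.30)² + (-538.57)²) = 600.37 m.

600 m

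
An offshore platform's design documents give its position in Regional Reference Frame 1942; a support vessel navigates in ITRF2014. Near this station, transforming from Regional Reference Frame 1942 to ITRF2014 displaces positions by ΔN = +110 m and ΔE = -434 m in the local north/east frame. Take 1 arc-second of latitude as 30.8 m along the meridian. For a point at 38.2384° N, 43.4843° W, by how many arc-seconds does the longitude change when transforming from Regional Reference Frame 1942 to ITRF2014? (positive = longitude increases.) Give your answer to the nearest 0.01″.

Δλ = -17.94″

At latitude 38.2384°, cos φ = 0.785442.
1″ of longitude at this latitude = 30.80 × cos φ = 24.1916 m, so Δλ = -434.0 / 24.1916 = -17.940″.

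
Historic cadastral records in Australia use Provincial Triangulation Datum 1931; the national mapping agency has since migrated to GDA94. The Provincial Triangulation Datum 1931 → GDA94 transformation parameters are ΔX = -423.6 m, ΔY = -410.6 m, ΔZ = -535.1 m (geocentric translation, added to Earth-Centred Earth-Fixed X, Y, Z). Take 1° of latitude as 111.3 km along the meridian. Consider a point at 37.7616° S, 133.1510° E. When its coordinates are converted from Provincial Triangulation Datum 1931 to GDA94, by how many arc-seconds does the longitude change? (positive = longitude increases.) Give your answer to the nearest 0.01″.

sin φ = -0.612377, cos φ = 0.790566, sin λ = 0.729554, cos λ = -0.683923.
East component: ΔE = −sin λ·ΔX + cos λ·ΔY = −(0.729554)(-423.6) + (-0.683923)(-410.6) = 589.86 m.
1° of latitude spans 111300 m; at latitude φ, 1° of longitude spans that × cos φ = 87990.0 m, so Δλ = 589.86 / 87990.0 × 3600 = 24.133″.

Δλ = 24.13″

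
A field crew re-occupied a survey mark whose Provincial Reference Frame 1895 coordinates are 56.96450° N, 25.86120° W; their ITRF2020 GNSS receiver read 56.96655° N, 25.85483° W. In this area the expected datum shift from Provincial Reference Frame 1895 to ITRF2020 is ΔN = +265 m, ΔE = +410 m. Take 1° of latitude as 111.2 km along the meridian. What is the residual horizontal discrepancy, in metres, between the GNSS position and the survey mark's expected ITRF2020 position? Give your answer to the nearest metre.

Observed coordinate differences: Δφ = +0.00205°, Δλ = +0.00637°.
Converting to metres (1° lat = 111200 m, cos φ = 0.545159): observed ΔN = 228.0 m, observed ΔE = 386.2 m.
Subtracting the expected shift leaves a residual of 228.0 − (265) = -37.0 m north and 386.2 − (410) = -23.8 m east.
Residual distance = √((-37.0)² + (-23.8)²) = 44.0 m.

44 m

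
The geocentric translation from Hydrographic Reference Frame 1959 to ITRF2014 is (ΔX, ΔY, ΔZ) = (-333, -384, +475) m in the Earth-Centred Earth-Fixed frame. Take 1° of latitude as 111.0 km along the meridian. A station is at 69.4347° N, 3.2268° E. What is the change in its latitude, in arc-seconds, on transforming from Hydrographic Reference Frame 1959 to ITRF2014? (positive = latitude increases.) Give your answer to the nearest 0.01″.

sin φ = 0.936272, cos φ = 0.351275, sin λ = 0.056289, cos λ = 0.998415.
North component: ΔN = −sin φ cos λ·ΔX − sin φ sin λ·ΔY + cos φ·ΔZ = −(0.936272)(0.998415)(-333) − (0.936272)(0.056289)(-384) + (0.351275)(475) = 498.38 m.
1° of latitude spans 111000 m, so Δφ = 498.38 / 111000 × 3600 = 16.164″.

Δφ = 16.16″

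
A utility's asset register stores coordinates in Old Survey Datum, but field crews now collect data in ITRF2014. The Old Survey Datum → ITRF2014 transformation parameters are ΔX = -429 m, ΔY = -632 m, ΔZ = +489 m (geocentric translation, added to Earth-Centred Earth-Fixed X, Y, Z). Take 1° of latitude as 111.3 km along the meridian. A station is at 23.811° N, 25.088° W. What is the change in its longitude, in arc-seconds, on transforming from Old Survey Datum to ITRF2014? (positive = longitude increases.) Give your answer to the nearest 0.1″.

sin φ = 0.403721, cos φ = 0.914882, sin λ = -0.424010, cos λ = 0.905658.
East component: ΔE = −sin λ·ΔX + cos λ·ΔY = −(-0.424010)(-429) + (0.905658)(-632) = -754.28 m.
1° of latitude spans 111300 m; at latitude φ, 1° of longitude spans that × cos φ = 101826.4 m, so Δλ = -754.28 / 101826.4 × 3600 = -26.667″.

Δλ = -26.7″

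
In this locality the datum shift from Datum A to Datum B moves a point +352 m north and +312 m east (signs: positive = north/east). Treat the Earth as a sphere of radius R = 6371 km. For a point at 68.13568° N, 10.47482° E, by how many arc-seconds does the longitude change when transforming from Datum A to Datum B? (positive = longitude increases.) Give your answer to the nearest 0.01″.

At latitude 68.13568°, cos φ = 0.372410.
One radian of longitude at latitude φ spans R cos φ, so Δλ = ΔE / (R cos φ) = 312.0 / (6371000 × 0.372410) = 1.3150e-04 rad = 27.124″.

Δλ = 27.12″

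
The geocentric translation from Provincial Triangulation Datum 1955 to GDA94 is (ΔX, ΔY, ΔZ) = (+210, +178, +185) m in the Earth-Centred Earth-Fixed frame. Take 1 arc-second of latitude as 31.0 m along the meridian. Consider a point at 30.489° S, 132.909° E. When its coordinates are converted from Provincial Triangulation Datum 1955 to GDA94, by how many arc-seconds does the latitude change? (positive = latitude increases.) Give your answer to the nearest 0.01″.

sin φ = -0.507373, cos φ = 0.861727, sin λ = 0.732436, cos λ = -0.680836.
North component: ΔN = −sin φ cos λ·ΔX − sin φ sin λ·ΔY + cos φ·ΔZ = −(-0.507373)(-0.680836)(210) − (-0.507373)(0.732436)(178) + (0.861727)(185) = 153.03 m.
1° of latitude spans 3600 × 31.00 = 111600 m, so Δφ = 153.03 / 111600 × 3600 = 4.936″.

Δφ = 4.94″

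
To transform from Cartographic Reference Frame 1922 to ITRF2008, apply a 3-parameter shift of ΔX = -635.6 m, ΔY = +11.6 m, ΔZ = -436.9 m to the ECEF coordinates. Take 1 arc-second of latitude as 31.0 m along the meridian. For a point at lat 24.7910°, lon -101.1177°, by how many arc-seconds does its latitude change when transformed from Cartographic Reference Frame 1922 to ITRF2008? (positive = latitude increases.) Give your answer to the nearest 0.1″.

Δφ = -14.3″

sin φ = 0.419309, cos φ = 0.907843, sin λ = -0.981233, cos λ = -0.192825.
North component: ΔN = −sin φ cos λ·ΔX − sin φ sin λ·ΔY + cos φ·ΔZ = −(0.419309)(-0.192825)(-635.6) − (0.419309)(-0.981233)(11.6) + (0.907843)(-436.9) = -443.25 m.
1° of latitude spans 3600 × 31.00 = 111600 m, so Δφ = -443.25 / 111600 × 3600 = -14.299″.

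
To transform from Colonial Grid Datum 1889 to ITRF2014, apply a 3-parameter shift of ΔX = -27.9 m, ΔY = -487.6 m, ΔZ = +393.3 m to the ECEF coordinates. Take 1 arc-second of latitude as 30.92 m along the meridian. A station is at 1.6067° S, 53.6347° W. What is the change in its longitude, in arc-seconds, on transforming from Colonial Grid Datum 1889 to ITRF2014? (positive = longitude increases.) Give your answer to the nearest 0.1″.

Δλ = -10.1″

sin φ = -0.028039, cos φ = 0.999607, sin λ = -0.805253, cos λ = 0.592931.
East component: ΔE = −sin λ·ΔX + cos λ·ΔY = −(-0.805253)(-27.9) + (0.592931)(-487.6) = -311.58 m.
1° of latitude spans 3600 × 30.92 = 111312 m; at latitude φ, 1° of longitude spans that × cos φ = 111268.2 m, so Δλ = -311.58 / 111268.2 × 3600 = -10.081″.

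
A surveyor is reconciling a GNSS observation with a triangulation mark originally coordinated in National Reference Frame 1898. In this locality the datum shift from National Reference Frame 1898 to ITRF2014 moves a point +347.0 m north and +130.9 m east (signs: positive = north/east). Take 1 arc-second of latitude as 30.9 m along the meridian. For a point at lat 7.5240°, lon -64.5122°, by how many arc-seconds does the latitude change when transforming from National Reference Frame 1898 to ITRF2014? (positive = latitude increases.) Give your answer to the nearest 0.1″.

1″ of latitude = 30.90 m, so Δφ = 347.0 / 30.90 = 11.230″.

Δφ = 11.2″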